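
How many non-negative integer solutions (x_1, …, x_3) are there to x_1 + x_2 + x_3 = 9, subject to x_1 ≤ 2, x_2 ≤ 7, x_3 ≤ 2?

6

By stars and bars, unrestricted non-negative solutions to x_1+…+x_3 = 9 number C(9+2,2) = 55.
Subtract solutions that violate a single cap (substitute x_i' = x_i − (cap_i+1)): x_1 ≥ 3 gives C(8,2) = 28; x_2 ≥ 8 gives C(3,2) = 3; x_3 ≥ 3 gives C(8,2) = 28. Together 59.
Add back pairs where two caps are both exceeded: 0 + 10 + 0 = 10.
By inclusion–exclusion the count is 55 − 59 + 10 = 6.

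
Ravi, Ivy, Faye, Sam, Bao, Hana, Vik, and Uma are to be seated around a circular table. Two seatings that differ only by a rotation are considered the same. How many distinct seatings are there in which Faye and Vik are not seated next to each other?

3600

Without the restriction there are (7)! = 5040 seatings.
Those with Faye next to Vik: fuse the pair into one unit and seat 7 units around a circle — 2·(6)! = 1440.
Subtracting, 5040 − 1440 = 3600.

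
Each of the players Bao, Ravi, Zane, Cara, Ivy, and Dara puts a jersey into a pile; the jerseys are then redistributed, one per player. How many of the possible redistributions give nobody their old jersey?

Let Aᵢ be the assignments in which player i gets their old jersey. We want the size of the complement of A₁∪…∪A_6.
By inclusion–exclusion this is Σ_{j=0}^{6} (−1)^j C(6,j)·(6−j)!.
Computing: 720 − 720 + 360 − 120 + 30 − 6 + 1 = 265.

265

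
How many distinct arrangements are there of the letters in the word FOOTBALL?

The 8 letters of FOOTBALL have repeats: L appearing twice and O appearing twice.
The number of distinct arrangements is 8!/(2!·2!) = 40320/4 = 10080.

10080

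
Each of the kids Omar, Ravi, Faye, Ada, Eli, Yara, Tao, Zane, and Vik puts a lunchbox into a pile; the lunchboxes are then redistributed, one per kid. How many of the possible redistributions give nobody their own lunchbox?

Count assignments avoiding every fixed point. For any j of the 9 kids fixed to their own lunchbox, the other 9−j can be arranged in (9−j)! ways.
By inclusion–exclusion this is Σ_{j=0}^{9} (−1)^j C(9,j)·(9−j)!.
Computing: 362880 − 362880 + 181440 − 60480 + 15120 − 3024 + 504 − 72 + 9 − 1 = 133496.

133496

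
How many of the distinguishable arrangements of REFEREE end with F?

With the last slot taken by F, it remains to arrange the other 6 letters (REEREE).
Those 6 letters have E appearing 4 times and R appearing twice, giving (6)!/(4!·2!) = 15.

15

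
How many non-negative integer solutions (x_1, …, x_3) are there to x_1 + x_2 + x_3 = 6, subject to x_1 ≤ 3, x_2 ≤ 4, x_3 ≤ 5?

18

By stars and bars, unrestricted non-negative solutions to x_1+…+x_3 = 6 number C(6+2,2) = 28.
Subtract solutions that violate a single cap (substitute x_i' = x_i − (cap_i+1)): x_1 ≥ 4 gives C(4,2) = 6; x_2 ≥ 5 gives C(3,2) = 3; x_3 ≥ 6 gives C(2,2) = 1. Together 10.
No two caps can be exceeded simultaneously, so the pair terms are all 0.
By inclusion–exclusion the count is 28 − 10 + 0 = 18.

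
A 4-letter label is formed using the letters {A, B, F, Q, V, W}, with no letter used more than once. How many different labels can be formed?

This is a permutation of 4 out of 6: P(6,4) = 6!/2!.
6 × 5 × 4 × 3 = 360.

360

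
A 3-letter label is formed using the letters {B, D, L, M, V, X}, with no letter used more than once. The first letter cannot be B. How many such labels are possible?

The first letter has 6−1 = 5 choices (anything except B).
The remaining 2 letters are filled from the other 5 symbols without repetition: 5 × 4 = 20.
Total: 5 × 20 = 100.

100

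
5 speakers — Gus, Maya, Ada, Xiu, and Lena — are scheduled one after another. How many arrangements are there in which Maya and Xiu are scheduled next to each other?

48

Treat {Maya, Xiu} as a single unit. There are 4 units to order, and the pair itself can be ordered 2 ways.
That gives 2 × 4! = 2 × 24 = 48.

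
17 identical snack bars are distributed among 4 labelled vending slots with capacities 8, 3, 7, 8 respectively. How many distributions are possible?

Without the upper bounds there are C(20,3) = 1140 ways to split 17 among 4 vending slots.
Subtract solutions that violate a single cap (substitute x_i' = x_i − (cap_i+1)): x_1 ≥ 9 gives C(11,3) = 165; x_2 ≥ 4 gives C(16,3) = 560; x_3 ≥ 8 gives C(12,3) = 220; x_4 ≥ 9 gives C(11,3) = 165. Together 1110.
Add back pairs where two caps are both exceeded: 35 + 1 + 0 + 56 + 35 + 1 = 128.
By inclusion–exclusion the count is 1140 − 1110 + 128 = 158.

158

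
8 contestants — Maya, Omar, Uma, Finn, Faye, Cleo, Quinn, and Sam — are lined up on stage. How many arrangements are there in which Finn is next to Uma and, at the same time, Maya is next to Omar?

2880

Treat {Finn,Uma} as one block (2 orders) and {Maya,Omar} as another (2 orders).
That leaves 6 units to arrange: 2 × 2 × 6! = 4 × 720 = 2880.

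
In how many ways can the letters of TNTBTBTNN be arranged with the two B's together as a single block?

Treat the 2 copies of B as a single block. The multiset to arrange is then {BB, N, N, N, T, T, T, T}, 8 items in all.
That gives (8)!/(4!·3!) = 280 arrangements.

280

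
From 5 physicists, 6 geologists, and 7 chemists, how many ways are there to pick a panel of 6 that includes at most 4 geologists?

18491

Split by how many geologists are chosen (0 through 4).
Sum: C(6,0)·C(12,6) + C(6,1)·C(12,5) + C(6,2)·C(12,4) + C(6,3)·C(12,3) + C(6,4)·C(12,2) = 924 + 4752 + 7425 + 4400 + 990 = 18491.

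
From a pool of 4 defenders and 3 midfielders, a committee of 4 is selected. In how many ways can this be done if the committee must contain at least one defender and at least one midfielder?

Total 4-person selections from all 7: C(7,4) = 35.
Subtract selections that omit an entire group: no defenders → C(3,4) = 0; no midfielders → C(4,4) = 1.
Both groups omitted at once is impossible, so 35 − 1 = 34.

34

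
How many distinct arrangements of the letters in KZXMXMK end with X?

180

Fix X in the last position and arrange the remaining 6 letters.
Those 6 letters have K appearing twice and M appearing twice, giving (6)!/(2!·2!) = 180.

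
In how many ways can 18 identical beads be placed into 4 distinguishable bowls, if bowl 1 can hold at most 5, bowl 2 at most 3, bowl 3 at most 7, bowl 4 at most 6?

20

Without the upper bounds there are C(21,3) = 1330 ways to split 18 among 4 bowls.
Subtract solutions that violate a single cap (substitute x_i' = x_i − (cap_i+1)): x_1 ≥ 6 gives C(15,3) = 455; x_2 ≥ 4 gives C(17,3) = 680; x_3 ≥ 8 gives C(13,3) = 286; x_4 ≥ 7 gives C(14,3) = 364. Together 1785.
Add back pairs where two caps are both exceeded: 165 + 35 + 56 + 84 + 120 + 20 = 480.
Subtract triples: 1 + 4 + 0 + 0 = 5.
By inclusion–exclusion the count is 1330 − 1785 + 480 − 5 = 20.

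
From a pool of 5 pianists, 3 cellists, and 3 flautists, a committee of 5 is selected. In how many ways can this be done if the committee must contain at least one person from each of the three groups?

345

Total 5-person selections from all 11: C(11,5) = 462.
Selections missing a whole group: no pianists → C(6,5) = 6; no cellists → C(8,5) = 56; no flautists → C(8,5) = 56.
Add back selections omitting two groups (i.e. drawn from a single group): C(5,5) + C(3,5) + C(3,5) = 1.
By inclusion–exclusion: 462 − 118 + 1 = 345.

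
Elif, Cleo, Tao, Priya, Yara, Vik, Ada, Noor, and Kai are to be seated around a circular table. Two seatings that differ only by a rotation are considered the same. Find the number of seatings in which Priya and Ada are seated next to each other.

10080

Treat {Priya, Ada} as one unit (2 internal orders) and seat the resulting 8 units around the table: (7)! circular arrangements.
So 2 × (7)! = 2 × 5040 = 10080.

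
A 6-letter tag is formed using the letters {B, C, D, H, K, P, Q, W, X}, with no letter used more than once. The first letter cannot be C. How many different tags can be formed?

53760

The first letter has 9−1 = 8 choices (anything except C).
The remaining 5 letters are filled from the other 8 symbols without repetition: 8 × 7 × 6 × 5 × 4 = 6720.
Total: 8 × 6720 = 53760.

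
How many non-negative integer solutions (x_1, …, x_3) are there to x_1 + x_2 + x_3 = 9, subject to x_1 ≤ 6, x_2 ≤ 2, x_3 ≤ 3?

6

Without the upper bounds there are C(11,2) = 55 ways to split 9 among 3 variables.
Subtract solutions that violate a single cap (substitute x_i' = x_i − (cap_i+1)): x_1 ≥ 7 gives C(4,2) = 6; x_2 ≥ 3 gives C(8,2) = 28; x_3 ≥ 4 gives C(7,2) = 21. Together 55.
Add back pairs where two caps are both exceeded: 0 + 0 + 6 = 6.
By inclusion–exclusion the count is 55 − 55 + 6 = 6.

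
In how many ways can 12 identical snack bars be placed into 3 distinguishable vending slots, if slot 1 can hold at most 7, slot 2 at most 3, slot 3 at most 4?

6

By stars and bars, unrestricted non-negative solutions to x_1+…+x_3 = 12 number C(12+2,2) = 91.
Subtract solutions that violate a single cap (substitute x_i' = x_i − (cap_i+1)): x_1 ≥ 8 gives C(6,2) = 15; x_2 ≥ 4 gives C(10,2) = 45; x_3 ≥ 5 gives C(9,2) = 36. Together 96.
Add back pairs where two caps are both exceeded: 1 + 0 + 10 = 11.
By inclusion–exclusion the count is 91 − 96 + 11 = 6.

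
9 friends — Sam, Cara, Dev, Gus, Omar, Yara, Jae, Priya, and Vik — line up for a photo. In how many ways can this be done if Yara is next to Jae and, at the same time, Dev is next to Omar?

20160

Treat {Yara,Jae} as one block (2 orders) and {Dev,Omar} as another (2 orders).
That leaves 7 units to arrange: 2 × 2 × 7! = 4 × 5040 = 20160.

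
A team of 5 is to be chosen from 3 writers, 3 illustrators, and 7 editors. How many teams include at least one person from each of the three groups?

Unrestricted: C(13,5) = 1287 ways to pick any 5 of the 13.
Selections missing a whole group: no writers → C(10,5) = 252; no illustrators → C(10,5) = 252; no editors → C(6,5) = 6.
Add back selections omitting two groups (i.e. drawn from a single group): C(3,5) + C(3,5) + C(7,5) = 21.
By inclusion–exclusion: 1287 − 510 + 21 = 798.

798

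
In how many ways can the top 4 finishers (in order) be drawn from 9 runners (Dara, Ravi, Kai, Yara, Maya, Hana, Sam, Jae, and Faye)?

3024

This is an ordered selection of 4 from 9: P(9,4).
That gives 9 × 8 × 7 × 6 = 3024.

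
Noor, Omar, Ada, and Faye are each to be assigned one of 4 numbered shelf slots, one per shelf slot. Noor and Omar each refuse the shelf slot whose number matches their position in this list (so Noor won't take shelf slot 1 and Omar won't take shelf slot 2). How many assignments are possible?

Let Aᵢ (for i ∈ {1, 2}) be the placements that put person i in their forbidden shelf slot. Any j of these fix j positions, leaving (4−j)! ways to fill the rest, and there are C(2,j) ways to pick which j.
By inclusion–exclusion, the number of valid placements is Σ_{j=0}^{2} (−1)^j C(2,j)·(4−j)!.
Computing: 24 − 12 + 2 = 14.

14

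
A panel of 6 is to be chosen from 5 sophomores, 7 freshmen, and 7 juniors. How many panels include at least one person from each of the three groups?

Unrestricted: C(19,6) = 27132 ways to pick any 6 of the 19.
Subtract selections that omit an entire group: no sophomores → C(14,6) = 3003; no freshmen → C(12,6) = 924; no juniors → C(12,6) = 924.
Add back selections omitting two groups (i.e. drawn from a single group): C(5,6) + C(7,6) + C(7,6) = 14.
By inclusion–exclusion: 27132 − 4851 + 14 = 22295.

22295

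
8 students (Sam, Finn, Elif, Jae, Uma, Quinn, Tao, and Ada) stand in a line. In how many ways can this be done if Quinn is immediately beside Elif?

10080

Treat {Quinn, Elif} as a single unit. There are 7 units to order, and the pair itself can be ordered 2 ways.
So the count is 2·(7)! = 10080.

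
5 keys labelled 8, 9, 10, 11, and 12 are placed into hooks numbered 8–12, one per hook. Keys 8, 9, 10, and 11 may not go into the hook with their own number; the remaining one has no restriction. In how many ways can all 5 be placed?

53

Let Aᵢ (for 8 ≤ i ≤ 11) be the placements that put key i in its forbidden hook. Any j of these fix j positions, leaving (5−j)! ways to fill the rest, and there are C(4,j) ways to pick which j.
By inclusion–exclusion, the number of valid placements is Σ_{j=0}^{4} (−1)^j C(4,j)·(5−j)!.
Computing: 120 − 96 + 36 − 8 + 1 = 53.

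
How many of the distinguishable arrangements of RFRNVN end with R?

60

Fix R in the last position and arrange the remaining 5 letters.
Those 5 letters have N appearing twice, giving (5)!/(2!) = 60.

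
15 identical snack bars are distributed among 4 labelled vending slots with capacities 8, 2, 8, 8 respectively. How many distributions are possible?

169

Without the upper bounds there are C(18,3) = 816 ways to split 15 among 4 vending slots.
Subtract solutions that violate a single cap (substitute x_i' = x_i − (cap_i+1)): x_1 ≥ 9 gives C(9,3) = 84; x_2 ≥ 3 gives C(15,3) = 455; x_3 ≥ 9 gives C(9,3) = 84; x_4 ≥ 9 gives C(9,3) = 84. Together 707.
Add back pairs where two caps are both exceeded: 20 + 0 + 0 + 20 + 20 + 0 = 60.
By inclusion–exclusion the count is 816 − 707 + 60 = 169.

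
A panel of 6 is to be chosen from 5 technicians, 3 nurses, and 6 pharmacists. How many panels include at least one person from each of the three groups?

2430

Total 6-person selections from all 14: C(14,6) = 3003.
Subtract selections that omit an entire group: no technicians → C(9,6) = 84; no nurses → C(11,6) = 462; no pharmacists → C(8,6) = 28.
Add back selections omitting two groups (i.e. drawn from a single group): C(5,6) + C(3,6) + C(6,6) = 1.
By inclusion–exclusion: 3003 − 574 + 1 = 2430.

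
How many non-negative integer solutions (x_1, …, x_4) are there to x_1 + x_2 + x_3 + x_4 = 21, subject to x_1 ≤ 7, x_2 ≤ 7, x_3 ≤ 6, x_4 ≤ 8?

Ignoring the caps, the number of non-negative solutions to x_1+…+x_4 = 21 is C(24,3) = 2024.
Subtract solutions that violate a single cap (substitute x_i' = x_i − (cap_i+1)): x_1 ≥ 8 gives C(16,3) = 560; x_2 ≥ 8 gives C(16,3) = 560; x_3 ≥ 7 gives C(17,3) = 680; x_4 ≥ 9 gives C(15,3) = 455. Together 2255.
Add back pairs where two caps are both exceeded: 56 + 84 + 35 + 84 + 35 + 56 = 350.
By inclusion–exclusion the count is 2024 − 2255 + 350 = 119.

119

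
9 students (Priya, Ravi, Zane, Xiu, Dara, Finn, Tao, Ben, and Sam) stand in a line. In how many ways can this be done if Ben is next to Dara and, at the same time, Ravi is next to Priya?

20160

Treat {Ben,Dara} as one block (2 orders) and {Ravi,Priya} as another (2 orders).
That leaves 7 units to arrange: 2 × 2 × 7! = 4 × 5040 = 20160.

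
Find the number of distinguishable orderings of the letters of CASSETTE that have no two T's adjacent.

Total arrangements of CASSETTE: 8!/(2!·2!·2!) = 5040.
If the two T's are adjacent, glue them into one block, leaving 7 items to arrange: (7)!/(2!·2!) = 1260 ways.
Subtracting, 5040 − 1260 = 3780 arrangements keep the T's apart.

3780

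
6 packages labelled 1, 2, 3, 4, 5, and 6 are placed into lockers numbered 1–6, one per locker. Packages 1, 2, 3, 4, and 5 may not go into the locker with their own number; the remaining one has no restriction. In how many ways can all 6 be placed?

Let Aᵢ (for 1 ≤ i ≤ 5) be the placements that put package i in its forbidden locker. Any j of these fix j positions, leaving (6−j)! ways to fill the rest, and there are C(5,j) ways to pick which j.
By inclusion–exclusion, the number of valid placements is Σ_{j=0}^{5} (−1)^j C(5,j)·(6−j)!.
Computing: 720 − 600 + 240 − 60 + 10 − 1 = 309.

309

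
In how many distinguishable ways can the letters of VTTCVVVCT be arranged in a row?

1260

The 9 letters of VTTCVVVCT have repeats: C appearing twice, T appearing 3 times, and V appearing 4 times.
So there are 9! / (4!·3!·2!) = 1260 distinguishable arrangements.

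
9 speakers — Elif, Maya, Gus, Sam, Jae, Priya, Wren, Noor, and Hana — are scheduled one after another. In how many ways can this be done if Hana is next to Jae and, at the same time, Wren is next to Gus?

Treat {Hana,Jae} as one block (2 orders) and {Wren,Gus} as another (2 orders).
That leaves 7 units to arrange: 2 × 2 × 7! = 4 × 5040 = 20160.

20160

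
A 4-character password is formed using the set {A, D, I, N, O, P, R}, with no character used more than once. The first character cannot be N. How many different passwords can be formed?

720

The first character has 7−1 = 6 choices (anything except N).
The remaining 3 characters are filled from the other 6 symbols without repetition: 6 × 5 × 4 = 120.
Total: 6 × 120 = 720.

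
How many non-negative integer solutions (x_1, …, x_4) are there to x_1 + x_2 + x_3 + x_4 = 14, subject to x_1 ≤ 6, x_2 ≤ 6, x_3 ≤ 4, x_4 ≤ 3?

51

Ignoring the caps, the number of non-negative solutions to x_1+…+x_4 = 14 is C(17,3) = 680.
Subtract solutions that violate a single cap (substitute x_i' = x_i − (cap_i+1)): x_1 ≥ 7 gives C(10,3) = 120; x_2 ≥ 7 gives C(10,3) = 120; x_3 ≥ 5 gives C(12,3) = 220; x_4 ≥ 4 gives C(13,3) = 286. Together 746.
Add back pairs where two caps are both exceeded: 1 + 10 + 20 + 10 + 20 + 56 = 117.
By inclusion–exclusion the count is 680 − 746 + 117 = 51.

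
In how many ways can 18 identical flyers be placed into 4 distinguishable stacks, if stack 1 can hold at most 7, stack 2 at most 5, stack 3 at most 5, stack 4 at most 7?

By stars and bars, unrestricted non-negative solutions to x_1+…+x_4 = 18 number C(18+3,3) = 1330.
Subtract solutions that violate a single cap (substitute x_i' = x_i − (cap_i+1)): x_1 ≥ 8 gives C(13,3) = 286; x_2 ≥ 6 gives C(15,3) = 455; x_3 ≥ 6 gives C(15,3) = 455; x_4 ≥ 8 gives C(13,3) = 286. Together 1482.
Add back pairs where two caps are both exceeded: 35 + 35 + 10 + 84 + 35 + 35 = 234.
By inclusion–exclusion the count is 1330 − 1482 + 234 = 82.

82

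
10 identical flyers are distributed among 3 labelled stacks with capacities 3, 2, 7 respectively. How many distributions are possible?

Without the upper bounds there are C(12,2) = 66 ways to split 10 among 3 stacks.
Subtract solutions that violate a single cap (substitute x_i' = x_i − (cap_i+1)): x_1 ≥ 4 gives C(8,2) = 28; x_2 ≥ 3 gives C(9,2) = 36; x_3 ≥ 8 gives C(4,2) = 6. Together 70.
Add back pairs where two caps are both exceeded: 10 + 0 + 0 = 10.
By inclusion–exclusion the count is 66 − 70 + 10 = 6.

6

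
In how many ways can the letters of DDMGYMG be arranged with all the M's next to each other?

Treat the 2 copies of M as a single block. The multiset to arrange is then {MM, D, D, G, G, Y}, 6 items in all.
That gives (6)!/(2!·2!) = 180 arrangements.

180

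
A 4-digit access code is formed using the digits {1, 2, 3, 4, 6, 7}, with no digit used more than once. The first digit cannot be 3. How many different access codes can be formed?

The first digit has 6−1 = 5 choices (anything except 3).
The remaining 3 digits are filled from the other 5 symbols without repetition: 5 × 4 × 3 = 60.
Total: 5 × 60 = 300.

300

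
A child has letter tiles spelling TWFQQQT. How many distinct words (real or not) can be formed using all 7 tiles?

TWFQQQT has 7 letters with Q appearing 3 times and T appearing twice.
Dividing 7! = 5040 by 3!·2! = 12 for the repeated letters gives 420.

420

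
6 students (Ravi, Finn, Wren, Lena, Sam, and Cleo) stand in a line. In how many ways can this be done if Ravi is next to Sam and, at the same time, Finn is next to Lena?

Treat {Ravi,Sam} as one block (2 orders) and {Finn,Lena} as another (2 orders).
That leaves 4 units to arrange: 2 × 2 × 4! = 4 × 24 = 96.

96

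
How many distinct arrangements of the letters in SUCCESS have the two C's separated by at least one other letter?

There are 7!/(3!·2!) = 420 arrangements of SUCCESS in total.
Arrangements with the C's together: treat CC as one letter, giving (6)!/(3!) = 120.
Subtracting, 420 − 120 = 300 arrangements keep the C's apart.

300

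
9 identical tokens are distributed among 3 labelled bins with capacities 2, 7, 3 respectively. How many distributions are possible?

Ignoring the caps, the number of non-negative solutions to x_1+…+x_3 = 9 is C(11,2) = 55.
Subtract solutions that violate a single cap (substitute x_i' = x_i − (cap_i+1)): x_1 ≥ 3 gives C(8,2) = 28; x_2 ≥ 8 gives C(3,2) = 3; x_3 ≥ 4 gives C(7,2) = 21. Together 52.
Add back pairs where two caps are both exceeded: 0 + 6 + 0 = 6.
By inclusion–exclusion the count is 55 − 52 + 6 = 9.

9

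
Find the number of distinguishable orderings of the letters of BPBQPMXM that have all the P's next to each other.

Treat the 2 copies of P as a single block. The multiset to arrange is then {PP, B, B, M, M, Q, X}, 7 items in all.
That gives (7)!/(2!·2!) = 1260 arrangements.

1260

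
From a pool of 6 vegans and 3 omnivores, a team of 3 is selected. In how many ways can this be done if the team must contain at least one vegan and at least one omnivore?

With no constraint there are C(9,3) = 84 possible selections.
Selections missing a whole group: no vegans → C(3,3) = 1; no omnivores → C(6,3) = 20.
Both groups omitted at once is impossible, so 84 − 21 = 63.

63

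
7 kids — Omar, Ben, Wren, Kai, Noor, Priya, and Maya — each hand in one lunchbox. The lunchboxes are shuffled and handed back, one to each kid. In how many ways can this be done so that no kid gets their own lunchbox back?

This is the derangement count D_7: permutations of 7 items with no fixed point.
By inclusion–exclusion this is Σ_{j=0}^{7} (−1)^j C(7,j)·(7−j)!.
Computing: 5040 − 5040 + 2520 − 840 + 210 − 42 + 7 − 1 = 1854.

1854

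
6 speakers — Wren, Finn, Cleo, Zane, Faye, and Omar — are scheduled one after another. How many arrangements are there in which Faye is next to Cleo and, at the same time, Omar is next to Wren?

96

Treat {Faye,Cleo} as one block (2 orders) and {Omar,Wren} as another (2 orders).
That leaves 4 units to arrange: 2 × 2 × 4! = 4 × 24 = 96.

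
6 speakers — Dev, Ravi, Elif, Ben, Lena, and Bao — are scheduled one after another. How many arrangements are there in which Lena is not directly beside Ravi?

Of the 6! = 720 arrangements, those with Lena and Ravi adjacent number 2 × 5! = 240 (treat the pair as a block with 2 internal orders).
So 720 − 240 = 480 arrangements keep them apart.

480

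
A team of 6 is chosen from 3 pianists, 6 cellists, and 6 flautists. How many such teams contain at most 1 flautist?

840

Split by how many flautists are chosen (0 through 1).
Sum: C(6,0)·C(9,6) + C(6,1)·C(9,5) = 84 + 756 = 840.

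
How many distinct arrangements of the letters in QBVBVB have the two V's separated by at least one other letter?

40

Total arrangements of QBVBVB: 6!/(3!·2!) = 60.
If the two V's are adjacent, glue them into one block, leaving 5 items to arrange: (5)!/(3!) = 20 ways.
Subtracting, 60 − 20 = 40 arrangements keep the V's apart.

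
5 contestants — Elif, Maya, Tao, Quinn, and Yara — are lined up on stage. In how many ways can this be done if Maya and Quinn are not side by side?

72

There are 5! = 120 arrangements in all. If Maya and Quinn are adjacent, merging them into one block gives 2·(4)! = 48 arrangements.
So 120 − 48 = 72 arrangements keep them apart.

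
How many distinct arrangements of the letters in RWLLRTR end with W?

Fix W in the last position and arrange the remaining 6 letters.
Those 6 letters have L appearing twice and R appearing 3 times, giving (6)!/(3!·2!) = 60.

60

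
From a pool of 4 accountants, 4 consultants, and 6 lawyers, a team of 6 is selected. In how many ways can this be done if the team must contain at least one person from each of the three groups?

2556

With no constraint there are C(14,6) = 3003 possible selections.
Subtract selections that omit an entire group: no accountants → C(10,6) = 210; no consultants → C(10,6) = 210; no lawyers → C(8,6) = 28.
Add back selections omitting two groups (i.e. drawn from a single group): C(4,6) + C(4,6) + C(6,6) = 1.
By inclusion–exclusion: 3003 − 448 + 1 = 2556.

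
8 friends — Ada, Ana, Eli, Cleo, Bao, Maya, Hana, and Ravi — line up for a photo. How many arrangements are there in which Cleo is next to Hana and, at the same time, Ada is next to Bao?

Treat {Cleo,Hana} as one block (2 orders) and {Ada,Bao} as another (2 orders).
That leaves 6 units to arrange: 2 × 2 × 6! = 4 × 720 = 2880.

2880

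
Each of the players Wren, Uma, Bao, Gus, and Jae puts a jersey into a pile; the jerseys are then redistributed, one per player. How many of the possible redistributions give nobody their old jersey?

Let Aᵢ be the assignments in which player i gets their old jersey. We want the size of the complement of A₁∪…∪A_5.
By inclusion–exclusion this is Σ_{j=0}^{5} (−1)^j C(5,j)·(5−j)!.
Computing: 120 − 120 + 60 − 20 + 5 − 1 = 44.

44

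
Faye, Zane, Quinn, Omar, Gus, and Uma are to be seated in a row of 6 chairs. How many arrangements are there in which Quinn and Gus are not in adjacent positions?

There are 6! = 720 arrangements in all. If Quinn and Gus are adjacent, merging them into one block gives 2·(5)! = 240 arrangements.
So 720 − 240 = 480 arrangements keep them apart.

480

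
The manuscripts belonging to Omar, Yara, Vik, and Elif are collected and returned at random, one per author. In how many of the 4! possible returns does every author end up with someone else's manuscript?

Let Aᵢ be the assignments in which author i gets their own manuscript. We want the size of the complement of A₁∪…∪A_4.
By inclusion–exclusion this is Σ_{j=0}^{4} (−1)^j C(4,j)·(4−j)!.
Computing: 24 − 24 + 12 − 4 + 1 = 9.

9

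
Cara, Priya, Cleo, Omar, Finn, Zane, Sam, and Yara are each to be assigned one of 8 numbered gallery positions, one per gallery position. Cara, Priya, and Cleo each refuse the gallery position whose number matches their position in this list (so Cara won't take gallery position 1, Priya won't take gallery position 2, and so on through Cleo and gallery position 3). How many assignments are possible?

Let Aᵢ (for i ∈ {1, 2, 3}) be the placements that put person i in their forbidden gallery position. Any j of these fix j positions, leaving (8−j)! ways to fill the rest, and there are C(3,j) ways to pick which j.
By inclusion–exclusion, the number of valid placements is Σ_{j=0}^{3} (−1)^j C(3,j)·(8−j)!.
Computing: 40320 − 15120 + 2160 − 120 = 27240.

27240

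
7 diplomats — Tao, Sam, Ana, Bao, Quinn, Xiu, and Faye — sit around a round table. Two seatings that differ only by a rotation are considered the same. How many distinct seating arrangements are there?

720

Fix one person's seat to break rotational symmetry; the remaining 6 people can be arranged in (6)! = 720 ways.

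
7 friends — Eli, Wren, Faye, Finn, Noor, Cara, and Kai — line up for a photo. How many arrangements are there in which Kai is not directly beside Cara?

Of the 7! = 5040 arrangements, those with Kai and Cara adjacent number 2 × 6! = 1440 (treat the pair as a block with 2 internal orders).
So 5040 − 1440 = 3600 arrangements keep them apart.

3600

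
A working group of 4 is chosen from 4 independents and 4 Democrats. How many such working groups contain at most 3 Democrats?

Split by how many Democrats are chosen (0 through 3).
Sum: C(4,0)·C(4,4) + C(4,1)·C(4,3) + C(4,2)·C(4,2) + C(4,3)·C(4,1) = 1 + 16 + 36 + 16 = 69.

69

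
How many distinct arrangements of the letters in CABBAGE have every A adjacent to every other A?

360

Treat the 2 copies of A as a single block. The multiset to arrange is then {AA, B, B, C, E, G}, 6 items in all.
That gives (6)!/(2!) = 360 arrangements.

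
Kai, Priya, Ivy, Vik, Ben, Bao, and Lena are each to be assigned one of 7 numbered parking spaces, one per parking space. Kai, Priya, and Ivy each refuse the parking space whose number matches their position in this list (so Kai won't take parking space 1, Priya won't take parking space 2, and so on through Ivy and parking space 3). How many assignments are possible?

Let Aᵢ (for i ∈ {1, 2, 3}) be the placements that put person i in their forbidden parking space. Any j of these fix j positions, leaving (7−j)! ways to fill the rest, and there are C(3,j) ways to pick which j.
By inclusion–exclusion, the number of valid placements is Σ_{j=0}^{3} (−1)^j C(3,j)·(7−j)!.
Computing: 5040 − 2160 + 360 − 24 = 3216.

3216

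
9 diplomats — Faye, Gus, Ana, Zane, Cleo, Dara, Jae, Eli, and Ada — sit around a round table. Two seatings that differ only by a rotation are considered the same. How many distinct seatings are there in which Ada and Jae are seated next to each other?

Glue Ada and Jae into a block (2 internal orders). Seating 8 units around a circle gives (7)! arrangements.
So 2 × (7)! = 2 × 5040 = 10080.

10080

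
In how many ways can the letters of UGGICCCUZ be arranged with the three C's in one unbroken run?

1260

Treat the 3 copies of C as a single block. The multiset to arrange is then {CCC, G, G, I, U, U, Z}, 7 items in all.
That gives (7)!/(2!·2!) = 1260 arrangements.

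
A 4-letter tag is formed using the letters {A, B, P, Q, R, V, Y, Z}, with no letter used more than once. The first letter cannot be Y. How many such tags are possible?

The first letter has 8−1 = 7 choices (anything except Y).
The remaining 3 letters are filled from the other 7 symbols without repetition: 7 × 6 × 5 = 210.
Total: 7 × 210 = 1470.

1470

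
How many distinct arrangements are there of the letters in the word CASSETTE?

CASSETTE has 8 letters with E appearing twice, S appearing twice, and T appearing twice.
So there are 8! / (2!·2!·2!) = 5040 distinguishable arrangements.

5040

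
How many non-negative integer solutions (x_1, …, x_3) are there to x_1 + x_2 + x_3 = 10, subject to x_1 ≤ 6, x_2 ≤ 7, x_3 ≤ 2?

15

By stars and bars, unrestricted non-negative solutions to x_1+…+x_3 = 10 number C(10+2,2) = 66.
Subtract solutions that violate a single cap (substitute x_i' = x_i − (cap_i+1)): x_1 ≥ 7 gives C(5,2) = 10; x_2 ≥ 8 gives C(4,2) = 6; x_3 ≥ 3 gives C(9,2) = 36. Together 52.
Add back pairs where two caps are both exceeded: 0 + 1 + 0 = 1.
By inclusion–exclusion the count is 66 − 52 + 1 = 15.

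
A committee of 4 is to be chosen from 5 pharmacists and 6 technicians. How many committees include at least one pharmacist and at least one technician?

Unrestricted: C(11,4) = 330 ways to pick any 4 of the 11.
Selections missing a whole group: no pharmacists → C(6,4) = 15; no technicians → C(5,4) = 5.
Both groups omitted at once is impossible, so 330 − 20 = 310.

310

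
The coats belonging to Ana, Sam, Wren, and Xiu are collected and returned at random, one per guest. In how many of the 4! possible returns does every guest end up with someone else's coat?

Count assignments avoiding every fixed point. For any j of the 4 guests fixed to their own coat, the other 4−j can be arranged in (4−j)! ways.
By inclusion–exclusion this is Σ_{j=0}^{4} (−1)^j C(4,j)·(4−j)!.
Computing: 24 − 24 + 12 − 4 + 1 = 9.

9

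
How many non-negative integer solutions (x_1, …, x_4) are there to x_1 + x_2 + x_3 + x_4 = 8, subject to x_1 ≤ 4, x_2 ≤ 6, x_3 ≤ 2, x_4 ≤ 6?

Without the upper bounds there are C(11,3) = 165 ways to split 8 among 4 variables.
Subtract solutions that violate a single cap (substitute x_i' = x_i − (cap_i+1)): x_1 ≥ 5 gives C(6,3) = 20; x_2 ≥ 7 gives C(4,3) = 4; x_3 ≥ 3 gives C(8,3) = 56; x_4 ≥ 7 gives C(4,3) = 4. Together 84.
Add back pairs where two caps are both exceeded: 0 + 1 + 0 + 0 + 0 + 0 = 1.
By inclusion–exclusion the count is 165 − 84 + 1 = 82.

82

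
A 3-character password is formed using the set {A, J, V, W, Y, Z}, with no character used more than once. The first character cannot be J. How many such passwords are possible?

The first character has 6−1 = 5 choices (anything except J).
The remaining 2 characters are filled from the other 5 symbols without repetition: 5 × 4 = 20.
Total: 5 × 20 = 100.

100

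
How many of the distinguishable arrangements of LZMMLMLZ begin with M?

210

With the first slot taken by M, it remains to arrange the other 7 letters (LZMLMLZ).
Those 7 letters have L appearing 3 times, M appearing twice, and Z appearing twice, giving (7)!/(3!·2!·2!) = 210.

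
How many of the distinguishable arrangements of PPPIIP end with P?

With the last slot taken by P, it remains to arrange the other 5 letters (PPIIP).
Those 5 letters have I appearing twice and P appearing 3 times, giving (5)!/(3!·2!) = 10.

10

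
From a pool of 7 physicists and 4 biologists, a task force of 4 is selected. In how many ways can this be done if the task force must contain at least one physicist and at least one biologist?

Total 4-person selections from all 11: C(11,4) = 330.
Subtract selections that omit an entire group: no physicists → C(4,4) = 1; no biologists → C(7,4) = 35.
Both groups omitted at once is impossible, so 330 − 36 = 294.

294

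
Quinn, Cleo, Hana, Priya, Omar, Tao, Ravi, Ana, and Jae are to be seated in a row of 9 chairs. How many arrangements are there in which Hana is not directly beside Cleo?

Of the 9! = 362880 arrangements, those with Hana and Cleo adjacent number 2 × 8! = 80640 (treat the pair as a block with 2 internal orders).
Complementary counting: 362880 − 80640 = 282240.

282240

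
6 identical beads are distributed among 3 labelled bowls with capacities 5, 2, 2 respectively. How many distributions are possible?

8

Without the upper bounds there are C(8,2) = 28 ways to split 6 among 3 bowls.
Subtract solutions that violate a single cap (substitute x_i' = x_i − (cap_i+1)): x_1 ≥ 6 gives C(2,2) = 1; x_2 ≥ 3 gives C(5,2) = 10; x_3 ≥ 3 gives C(5,2) = 10. Together 21.
Add back pairs where two caps are both exceeded: 0 + 0 + 1 = 1.
By inclusion–exclusion the count is 28 − 21 + 1 = 8.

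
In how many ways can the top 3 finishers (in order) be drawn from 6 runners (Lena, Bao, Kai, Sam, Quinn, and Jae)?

There are 6 choices for 1st place, 5 for 2nd, and 4 for 3rd.
That gives 6 × 5 × 4 = 120.

120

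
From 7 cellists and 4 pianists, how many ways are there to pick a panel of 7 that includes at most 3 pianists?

Split by how many pianists are chosen (0 through 3).
Sum: C(4,0)·C(7,7) + C(4,1)·C(7,6) + C(4,2)·C(7,5) + C(4,3)·C(7,4) = 1 + 28 + 126 + 140 = 295.

295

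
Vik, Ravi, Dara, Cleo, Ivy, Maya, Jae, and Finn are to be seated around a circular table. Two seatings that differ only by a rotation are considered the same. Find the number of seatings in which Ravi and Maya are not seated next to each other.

All circular seatings of 8 people number (7)! = 5040.
Those with Ravi next to Maya: fuse the pair into one unit and seat 7 units around a circle — 2·(6)! = 1440.
Subtracting, 5040 − 1440 = 3600.

3600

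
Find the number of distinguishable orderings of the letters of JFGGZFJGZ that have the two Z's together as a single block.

1680

Treat the 2 copies of Z as a single block. The multiset to arrange is then {ZZ, F, F, G, G, G, J, J}, 8 items in all.
That gives (8)!/(3!·2!·2!) = 1680 arrangements.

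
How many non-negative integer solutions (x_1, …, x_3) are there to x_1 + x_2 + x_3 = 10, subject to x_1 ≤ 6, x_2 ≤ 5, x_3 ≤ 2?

9

Without the upper bounds there are C(12,2) = 66 ways to split 10 among 3 variables.
Subtract solutions that violate a single cap (substitute x_i' = x_i − (cap_i+1)): x_1 ≥ 7 gives C(5,2) = 10; x_2 ≥ 6 gives C(6,2) = 15; x_3 ≥ 3 gives C(9,2) = 36. Together 61.
Add back pairs where two caps are both exceeded: 0 + 1 + 3 = 4.
By inclusion–exclusion the count is 66 − 61 + 4 = 9.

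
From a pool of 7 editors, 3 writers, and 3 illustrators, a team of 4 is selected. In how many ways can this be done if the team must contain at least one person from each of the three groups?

315

Unrestricted: C(13,4) = 715 ways to pick any 4 of the 13.
Selections missing a whole group: no editors → C(6,4) = 15; no writers → C(10,4) = 210; no illustrators → C(10,4) = 210.
Add back selections omitting two groups (i.e. drawn from a single group): C(7,4) + C(3,4) + C(3,4) = 35.
By inclusion–exclusion: 715 − 435 + 35 = 315.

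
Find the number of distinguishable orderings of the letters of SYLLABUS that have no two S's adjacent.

7560

There are 8!/(2!·2!) = 10080 arrangements of SYLLABUS in total.
If the two S's are adjacent, glue them into one block, leaving 7 items to arrange: (7)!/(2!) = 2520 ways.
Subtracting, 10080 − 2520 = 7560 arrangements keep the S's apart.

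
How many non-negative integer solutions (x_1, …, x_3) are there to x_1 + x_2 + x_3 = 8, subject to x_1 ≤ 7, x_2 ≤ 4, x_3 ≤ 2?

By stars and bars, unrestricted non-negative solutions to x_1+…+x_3 = 8 number C(8+2,2) = 45.
Subtract solutions that violate a single cap (substitute x_i' = x_i − (cap_i+1)): x_1 ≥ 8 gives C(2,2) = 1; x_2 ≥ 5 gives C(5,2) = 10; x_3 ≥ 3 gives C(7,2) = 21. Together 32.
Add back pairs where two caps are both exceeded: 0 + 0 + 1 = 1.
By inclusion–exclusion the count is 45 − 32 + 1 = 14.

14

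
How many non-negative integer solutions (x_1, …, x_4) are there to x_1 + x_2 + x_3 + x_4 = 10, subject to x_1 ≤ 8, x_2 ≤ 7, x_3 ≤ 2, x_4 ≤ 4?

Ignoring the caps, the number of non-negative solutions to x_1+…+x_4 = 10 is C(13,3) = 286.
Subtract solutions that violate a single cap (substitute x_i' = x_i − (cap_i+1)): x_1 ≥ 9 gives C(4,3) = 4; x_2 ≥ 8 gives C(5,3) = 10; x_3 ≥ 3 gives C(10,3) = 120; x_4 ≥ 5 gives C(8,3) = 56. Together 190.
Add back pairs where two caps are both exceeded: 0 + 0 + 0 + 0 + 0 + 10 = 10.
By inclusion–exclusion the count is 286 − 190 + 10 = 106.

106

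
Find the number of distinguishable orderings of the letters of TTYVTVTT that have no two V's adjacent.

126

Total arrangements of TTYVTVTT: 8!/(5!·2!) = 168.
If the two V's are adjacent, glue them into one block, leaving 7 items to arrange: (7)!/(5!) = 42 ways.
Subtracting, 168 − 42 = 126 arrangements keep the V's apart.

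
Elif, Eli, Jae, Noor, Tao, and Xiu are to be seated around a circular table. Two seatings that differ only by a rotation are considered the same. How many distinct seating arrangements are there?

Around a circle, 6 distinct people have 6!/6 = (5)! = 120 rotationally distinct seatings.

120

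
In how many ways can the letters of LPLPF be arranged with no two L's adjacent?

Total arrangements of LPLPF: 5!/(2!·2!) = 30.
If the two L's are adjacent, glue them into one block, leaving 4 items to arrange: (4)!/(2!) = 12 ways.
Subtracting, 30 − 12 = 18 arrangements keep the L's apart.

18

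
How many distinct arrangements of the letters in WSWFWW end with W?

20

Fix W in the last position and arrange the remaining 5 letters.
Those 5 letters have W appearing 3 times, giving (5)!/(3!) = 20.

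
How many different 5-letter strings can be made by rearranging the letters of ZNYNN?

The 5 letters of ZNYNN have repeats: N appearing 3 times.
Dividing 5! = 120 by 3! = 6 for the repeated letters gives 20.

20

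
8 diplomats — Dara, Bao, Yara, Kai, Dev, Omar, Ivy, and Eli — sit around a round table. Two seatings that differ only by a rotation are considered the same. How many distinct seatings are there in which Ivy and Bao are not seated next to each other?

3600

Without the restriction there are (7)! = 5040 seatings.
Those with Ivy next to Bao: fuse the pair into one unit and seat 7 units around a circle — 2·(6)! = 1440.
Subtracting, 5040 − 1440 = 3600.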